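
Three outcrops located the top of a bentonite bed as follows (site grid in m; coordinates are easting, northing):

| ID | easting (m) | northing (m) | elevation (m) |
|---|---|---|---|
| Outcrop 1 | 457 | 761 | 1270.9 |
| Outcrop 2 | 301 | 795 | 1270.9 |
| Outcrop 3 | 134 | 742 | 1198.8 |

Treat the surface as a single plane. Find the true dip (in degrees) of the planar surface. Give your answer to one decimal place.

Let the plane be z = a·easting + b·northing + c.
Outcrop 2−Outcrop 1: −156a + 34b = 0;  Outcrop 3−Outcrop 1: −323a − 19b = −72.1.
Solving gives a = 0.17578, b = 0.80651.
Gradient magnitude |∇z| = √(a² + b²) = √(0.03090 + 0.65046) = 0.82544.
True dip = arctan(0.82544) = 39.5°, dipping toward SSW (azimuth ≈ 192°).

39.5°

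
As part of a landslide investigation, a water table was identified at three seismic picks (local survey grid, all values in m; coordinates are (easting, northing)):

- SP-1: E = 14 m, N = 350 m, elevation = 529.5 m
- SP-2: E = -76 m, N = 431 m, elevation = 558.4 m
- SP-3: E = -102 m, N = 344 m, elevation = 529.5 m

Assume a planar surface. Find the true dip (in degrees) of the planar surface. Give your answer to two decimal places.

Let the plane be z = a·E + b·N + c.
SP-2−SP-1: −90a + 81b = 28.9;  SP-3−SP-1: −116a − 6b = 0.
Solving gives a = −0.01745, b = 0.33740.
Gradient magnitude |∇z| = √(a² + b²) = √(0.00030 + 0.11384) = 0.33785.
True dip = arctan(0.33785) = 18.67°, dipping toward S (azimuth ≈ 177°).

18.67°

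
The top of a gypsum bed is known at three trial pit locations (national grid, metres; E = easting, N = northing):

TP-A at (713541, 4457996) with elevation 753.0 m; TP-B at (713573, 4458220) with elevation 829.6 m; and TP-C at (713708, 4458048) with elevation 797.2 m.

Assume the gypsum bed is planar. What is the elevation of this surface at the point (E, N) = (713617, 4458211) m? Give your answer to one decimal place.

Let the plane be z = a·E + b·N + c.
TP-B−TP-A: 32a + 224b = 76.6;  TP-C−TP-A: 167a + 52b = 44.2.
Solving gives a = 0.165555058, b = 0.318313563.
Then c = 753 − a·713541 − b·4457996 = −1536417.91.
At (713617, 4458211): z = 118142.9 + 1419109.0 − 1536417.91 = 834.0 m.

834.0 m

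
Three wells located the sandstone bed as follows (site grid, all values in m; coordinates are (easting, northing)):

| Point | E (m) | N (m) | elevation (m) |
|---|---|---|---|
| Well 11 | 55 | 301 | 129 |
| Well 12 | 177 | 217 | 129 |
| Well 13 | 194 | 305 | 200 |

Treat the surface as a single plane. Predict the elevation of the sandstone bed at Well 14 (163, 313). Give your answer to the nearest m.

190 m

Let the plane be z = a·E + b·N + c.
Well 12−Well 11: 122a − 84b = 0;  Well 13−Well 11: 139a + 4b = 71.
Solving gives a = 0.49030, b = 0.71210.
Then c = 129 − a·55 − b·301 = −112.31.
At (163, 313): z = 79.9 + 222.9 − 112.31 = 190.5 m.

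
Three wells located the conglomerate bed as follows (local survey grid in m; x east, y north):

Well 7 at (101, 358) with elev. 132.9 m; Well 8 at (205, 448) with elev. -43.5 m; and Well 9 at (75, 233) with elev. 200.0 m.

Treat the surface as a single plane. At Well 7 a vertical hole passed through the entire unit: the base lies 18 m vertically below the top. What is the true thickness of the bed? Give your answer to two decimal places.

9.90 m

Two edge vectors: Well 7→Well 8 = (104, 90, -176.4), Well 7→Well 9 = (-26, -125, 67.1).
Normal n = (Well 7→Well 8) × (Well 7→Well 9) = (-16011, -2392, -10660).
So ∂z/∂x = −n_x/n_z = −1.50197 and ∂z/∂y = −n_y/n_z = −0.22439.
|∇z| = √(a²+b²) = 1.51864, so dip δ = arctan(1.51864) = 56.64°.
True thickness = vertical thickness × cos δ = 18 × cos 56.64° = 9.90 m.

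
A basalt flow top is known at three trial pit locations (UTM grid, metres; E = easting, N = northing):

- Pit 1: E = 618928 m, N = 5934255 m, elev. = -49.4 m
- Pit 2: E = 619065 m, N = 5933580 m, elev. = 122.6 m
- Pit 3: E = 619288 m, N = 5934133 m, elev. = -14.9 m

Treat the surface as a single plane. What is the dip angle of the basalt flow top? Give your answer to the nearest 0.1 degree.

Let the plane be z = a·E + b·N + c.
Pit 2−Pit 1: 137a − 675b = 172;  Pit 3−Pit 1: 360a − 122b = 34.5.
Solving gives a = 0.01018, b = −0.25275.
Gradient magnitude |∇z| = √(a² + b²) = √(0.00010 + 0.06388) = 0.25295.
True dip = arctan(0.25295) = 14.2°, dipping toward N (azimuth ≈ 358°).

14.2°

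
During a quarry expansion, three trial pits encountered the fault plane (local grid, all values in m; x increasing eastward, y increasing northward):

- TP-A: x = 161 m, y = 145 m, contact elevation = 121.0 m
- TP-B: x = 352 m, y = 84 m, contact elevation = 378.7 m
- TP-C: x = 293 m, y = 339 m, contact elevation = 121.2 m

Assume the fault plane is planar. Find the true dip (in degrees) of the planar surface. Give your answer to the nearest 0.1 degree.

53.3°

Two edge vectors: TP-A→TP-B = (191, -61, 257.7), TP-A→TP-C = (132, 194, 0.2).
Normal n = (TP-A→TP-B) × (TP-A→TP-C) = (-50006, 33978.2, 45106).
So ∂z/∂x = −n_x/n_z = 1.10863 and ∂z/∂y = −n_y/n_z = −0.75330.
Gradient magnitude |∇z| = √(a² + b²) = √(1.22907 + 0.56746) = 1.34034.
True dip = arctan(1.34034) = 53.3°, dipping toward NW (azimuth ≈ 304°).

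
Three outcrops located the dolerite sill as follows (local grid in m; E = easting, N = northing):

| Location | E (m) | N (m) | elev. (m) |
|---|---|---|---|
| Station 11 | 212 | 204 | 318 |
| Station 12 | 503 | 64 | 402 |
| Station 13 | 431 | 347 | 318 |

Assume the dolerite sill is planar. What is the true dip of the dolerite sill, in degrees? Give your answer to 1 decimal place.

16.9°

Let the plane be z = a·E + b·N + c.
Station 12−Station 11: 291a − 140b = 84;  Station 13−Station 11: 219a + 143b = 0.
Solving gives a = 0.16620, b = −0.25453.
Gradient magnitude |∇z| = √(a² + b²) = √(0.02762 + 0.06479) = 0.30399.
True dip = arctan(0.30399) = 16.9°, dipping toward NNW (azimuth ≈ 327°).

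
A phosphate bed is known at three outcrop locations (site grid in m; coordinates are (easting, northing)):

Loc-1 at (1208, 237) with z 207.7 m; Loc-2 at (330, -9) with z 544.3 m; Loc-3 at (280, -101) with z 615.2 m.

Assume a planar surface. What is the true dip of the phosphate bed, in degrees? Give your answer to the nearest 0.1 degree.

Let the plane be z = a·E + b·N + c.
Loc-2−Loc-1: −878a − 246b = 336.6;  Loc-3−Loc-1: −928a − 338b = 407.5.
Solving gives a = −0.19753, b = −0.66330.
Gradient magnitude |∇z| = √(a² + b²) = √(0.03902 + 0.43997) = 0.69209.
True dip = arctan(0.69209) = 34.7°, dipping toward NNE (azimuth ≈ 017°).

34.7°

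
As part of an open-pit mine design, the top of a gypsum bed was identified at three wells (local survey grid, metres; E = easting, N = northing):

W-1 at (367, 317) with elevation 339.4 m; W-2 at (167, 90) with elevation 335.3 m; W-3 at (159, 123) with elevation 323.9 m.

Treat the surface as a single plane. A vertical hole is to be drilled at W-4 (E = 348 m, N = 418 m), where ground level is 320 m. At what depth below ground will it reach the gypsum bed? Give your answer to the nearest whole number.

Two edge vectors: W-1→W-2 = (-200, -227, -4.1), W-1→W-3 = (-208, -194, -15.5).
Normal n = (W-1→W-2) × (W-1→W-3) = (2723.1, -2247.2, -8416).
So ∂z/∂E = −n_x/n_z = 0.32356 and ∂z/∂N = −n_y/n_z = −0.26702.
Intercept c from W-1: 339.4 − 118.75 + 84.64 = 305.30.
At (348, 418): z_contact = 112.6 − 111.6 + 305.30 = 306.3 m.
Depth below ground = 320 − 306.3 = 14 m.

14 m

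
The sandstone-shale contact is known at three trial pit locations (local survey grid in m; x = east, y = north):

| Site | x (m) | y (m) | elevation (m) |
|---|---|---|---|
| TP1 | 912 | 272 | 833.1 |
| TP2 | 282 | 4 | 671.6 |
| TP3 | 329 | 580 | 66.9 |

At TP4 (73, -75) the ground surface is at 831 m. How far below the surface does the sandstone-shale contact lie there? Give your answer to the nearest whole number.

Let the plane be z = a·x + b·y + c.
TP2−TP1: −630a − 268b = −161.5;  TP3−TP1: −583a + 308b = −766.2.
Solving gives a = 0.72822, b = −1.10925.
Then c = 833.1 − a·912 − b·272 = 470.68.
At (73, -75): z_contact = 53.2 + 83.2 + 470.68 = 607.0 m.
Depth below ground = 831 − 607.0 = 224 m.

224 m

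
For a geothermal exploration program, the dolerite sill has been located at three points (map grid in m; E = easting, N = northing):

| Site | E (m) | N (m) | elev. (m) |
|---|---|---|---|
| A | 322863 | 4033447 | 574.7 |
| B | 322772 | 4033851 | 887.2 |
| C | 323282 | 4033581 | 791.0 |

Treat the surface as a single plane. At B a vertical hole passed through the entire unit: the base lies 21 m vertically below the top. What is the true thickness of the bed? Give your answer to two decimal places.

Let the plane be z = a·E + b·N + c.
B−A: −91a + 404b = 312.5;  C−A: 419a + 134b = 216.3.
Solving gives a = 0.25079, b = 0.83000.
|∇z| = √(a²+b²) = 0.86706, so dip δ = arctan(0.86706) = 40.93°.
True thickness = vertical thickness × cos δ = 21 × cos 40.93° = 15.87 m.

15.87 m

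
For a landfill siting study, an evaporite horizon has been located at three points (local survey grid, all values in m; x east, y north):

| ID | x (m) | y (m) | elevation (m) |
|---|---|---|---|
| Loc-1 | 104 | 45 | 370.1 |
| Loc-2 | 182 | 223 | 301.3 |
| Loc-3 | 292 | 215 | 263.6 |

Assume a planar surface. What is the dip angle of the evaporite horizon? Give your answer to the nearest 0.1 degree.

Two edge vectors: Loc-1→Loc-2 = (78, 178, -68.8), Loc-1→Loc-3 = (188, 170, -106.5).
Normal n = (Loc-1→Loc-2) × (Loc-1→Loc-3) = (-7261, -4627.4, -20204).
So ∂z/∂x = −n_x/n_z = −0.35938 and ∂z/∂y = −n_y/n_z = −0.22903.
Gradient magnitude |∇z| = √(a² + b²) = √(0.12916 + 0.05246) = 0.42616.
True dip = arctan(0.42616) = 23.1°, dipping toward ENE (azimuth ≈ 057°).

23.1°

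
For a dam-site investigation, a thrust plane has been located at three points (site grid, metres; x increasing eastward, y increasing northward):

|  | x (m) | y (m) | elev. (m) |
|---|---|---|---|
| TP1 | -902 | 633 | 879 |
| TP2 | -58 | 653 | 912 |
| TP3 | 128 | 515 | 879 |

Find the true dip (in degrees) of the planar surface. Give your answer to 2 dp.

Two edge vectors: TP1→TP2 = (844, 20, 33), TP1→TP3 = (1030, -118, 0).
Normal n = (TP1→TP2) × (TP1→TP3) = (3894, 33990, -120192).
So ∂z/∂x = −n_x/n_z = 0.03240 and ∂z/∂y = −n_y/n_z = 0.28280.
Gradient magnitude |∇z| = √(a² + b²) = √(0.00105 + 0.07997) = 0.28465.
True dip = arctan(0.28465) = 15.89°, dipping toward S (azimuth ≈ 187°).

15.89°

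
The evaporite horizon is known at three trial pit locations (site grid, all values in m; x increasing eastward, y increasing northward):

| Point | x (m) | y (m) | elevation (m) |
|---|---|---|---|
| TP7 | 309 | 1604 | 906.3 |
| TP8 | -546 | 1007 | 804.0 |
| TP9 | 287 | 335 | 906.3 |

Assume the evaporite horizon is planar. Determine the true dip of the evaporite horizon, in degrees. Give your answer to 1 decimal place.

Let the plane be z = a·x + b·y + c.
TP8−TP7: −855a − 597b = −102.3;  TP9−TP7: −22a − 1269b = 0.
Solving gives a = 0.12112, b = −0.00210.
Gradient magnitude |∇z| = √(a² + b²) = √(0.01467 + 0.00000) = 0.12113.
True dip = arctan(0.12113) = 6.9°, dipping toward W (azimuth ≈ 271°).

6.9°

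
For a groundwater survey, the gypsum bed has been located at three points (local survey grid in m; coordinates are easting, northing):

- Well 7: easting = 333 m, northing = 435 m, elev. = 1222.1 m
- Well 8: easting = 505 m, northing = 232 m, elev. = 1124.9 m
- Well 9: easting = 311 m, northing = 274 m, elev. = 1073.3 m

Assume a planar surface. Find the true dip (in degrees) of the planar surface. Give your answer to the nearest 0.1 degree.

44.2°

Let the plane be z = a·easting + b·northing + c.
Well 8−Well 7: 172a − 203b = −97.2;  Well 9−Well 7: −22a − 161b = −148.8.
Solving gives a = 0.45268, b = 0.86237.
Gradient magnitude |∇z| = √(a² + b²) = √(0.20492 + 0.74368) = 0.97396.
True dip = arctan(0.97396) = 44.2°, dipping toward SSW (azimuth ≈ 208°).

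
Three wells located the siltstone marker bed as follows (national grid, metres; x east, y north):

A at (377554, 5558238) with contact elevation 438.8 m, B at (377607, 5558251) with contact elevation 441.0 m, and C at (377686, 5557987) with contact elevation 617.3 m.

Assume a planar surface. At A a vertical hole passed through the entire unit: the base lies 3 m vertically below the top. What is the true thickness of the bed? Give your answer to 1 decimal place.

2.5 m

Let the plane be z = a·x + b·y + c.
B−A: 53a + 13b = 2.2;  C−A: 132a − 251b = 178.5.
Solving gives a = 0.19127, b = −0.61057.
|∇z| = √(a²+b²) = 0.63983, so dip δ = arctan(0.63983) = 32.61°.
True thickness = vertical thickness × cos δ = 3 × cos 32.61° = 2.5 m.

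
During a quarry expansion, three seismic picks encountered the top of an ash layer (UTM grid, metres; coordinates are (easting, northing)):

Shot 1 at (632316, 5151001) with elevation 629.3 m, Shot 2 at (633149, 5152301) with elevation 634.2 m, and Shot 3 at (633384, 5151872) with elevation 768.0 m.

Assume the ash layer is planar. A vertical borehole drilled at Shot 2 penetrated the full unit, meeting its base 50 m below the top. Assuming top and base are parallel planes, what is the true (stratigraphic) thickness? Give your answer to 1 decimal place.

Let the plane be z = a·E + b·N + c.
Shot 2−Shot 1: 833a + 1300b = 4.9;  Shot 3−Shot 1: 1068a + 871b = 138.7.
Solving gives a = 0.26558, b = −0.16641.
|∇z| = √(a²+b²) = 0.31341, so dip δ = arctan(0.31341) = 17.40°.
True thickness = vertical thickness × cos δ = 50 × cos 17.40° = 47.7 m.

47.7 m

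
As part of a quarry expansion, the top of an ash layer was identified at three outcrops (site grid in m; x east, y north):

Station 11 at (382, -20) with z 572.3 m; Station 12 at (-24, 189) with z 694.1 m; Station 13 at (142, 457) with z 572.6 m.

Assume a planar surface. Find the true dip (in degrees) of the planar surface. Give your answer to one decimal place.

Let the plane be z = a·x + b·y + c.
Station 12−Station 11: −406a + 209b = 121.8;  Station 13−Station 11: −240a + 477b = 0.3.
Solving gives a = −0.40443, b = −0.20286.
Gradient magnitude |∇z| = √(a² + b²) = √(0.16356 + 0.04115) = 0.45245.
True dip = arctan(0.45245) = 24.3°, dipping toward ENE (azimuth ≈ 063°).

24.3°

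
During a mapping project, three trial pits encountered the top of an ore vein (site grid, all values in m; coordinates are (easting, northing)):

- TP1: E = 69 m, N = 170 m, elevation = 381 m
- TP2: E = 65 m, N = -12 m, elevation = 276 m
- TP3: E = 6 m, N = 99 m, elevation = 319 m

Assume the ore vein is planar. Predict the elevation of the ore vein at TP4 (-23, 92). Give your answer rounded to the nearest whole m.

305 m

Two edge vectors: TP1→TP2 = (-4, -182, -105), TP1→TP3 = (-63, -71, -62).
Normal n = (TP1→TP2) × (TP1→TP3) = (3829, 6367, -11182).
So ∂z/∂E = −n_x/n_z = 0.34243 and ∂z/∂N = −n_y/n_z = 0.56940.
Intercept c from TP1: 381 − 23.63 − 96.80 = 260.58.
At (-23, 92): z = −7.9 + 52.4 + 260.58 = 305.1 m.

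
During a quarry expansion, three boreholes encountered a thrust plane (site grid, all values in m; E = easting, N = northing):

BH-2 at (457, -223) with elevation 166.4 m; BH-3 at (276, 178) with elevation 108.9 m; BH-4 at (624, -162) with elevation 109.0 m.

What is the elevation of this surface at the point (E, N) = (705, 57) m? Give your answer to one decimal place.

Let the plane be z = a·E + b·N + c.
BH-3−BH-2: −181a + 401b = −57.5;  BH-4−BH-2: 167a + 61b = −57.4.
Solving gives a = −0.25010, b = −0.25628.
Then c = 166.4 − a·457 − b·-223 = 223.55.
At (705, 57): z = −176.3 − 14.6 + 223.55 = 32.6 m.

32.6 m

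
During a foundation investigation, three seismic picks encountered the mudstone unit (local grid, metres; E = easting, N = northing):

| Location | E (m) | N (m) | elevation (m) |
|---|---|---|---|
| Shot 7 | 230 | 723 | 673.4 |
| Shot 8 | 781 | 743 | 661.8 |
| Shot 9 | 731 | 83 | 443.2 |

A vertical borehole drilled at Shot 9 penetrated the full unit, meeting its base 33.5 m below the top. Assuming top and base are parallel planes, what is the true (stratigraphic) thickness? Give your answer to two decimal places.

31.76 m

Two edge vectors: Shot 7→Shot 8 = (551, 20, -11.6), Shot 7→Shot 9 = (501, -640, -230.2).
Normal n = (Shot 7→Shot 8) × (Shot 7→Shot 9) = (-12028, 121028.6, -362660).
So ∂z/∂E = −n_x/n_z = −0.03317 and ∂z/∂N = −n_y/n_z = 0.33372.
|∇z| = √(a²+b²) = 0.33537, so dip δ = arctan(0.33537) = 18.54°.
True thickness = vertical thickness × cos δ = 33.5 × cos 18.54° = 31.76 m.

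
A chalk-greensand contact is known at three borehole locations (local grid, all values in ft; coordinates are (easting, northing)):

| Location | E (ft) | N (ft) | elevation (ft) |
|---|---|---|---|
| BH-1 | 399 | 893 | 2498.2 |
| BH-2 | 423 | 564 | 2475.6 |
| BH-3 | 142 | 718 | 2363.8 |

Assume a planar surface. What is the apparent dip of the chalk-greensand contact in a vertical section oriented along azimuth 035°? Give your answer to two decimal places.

Let the plane be z = a·E + b·N + c.
BH-2−BH-1: 24a − 329b = −22.6;  BH-3−BH-1: −257a − 175b = −134.4.
Solving gives a = 0.45365, b = 0.10179.
Unit vector along 035° is (sin 35°, cos 35°) = (0.5736, 0.8192).
Slope in that direction = a·(0.5736) + b·(0.8192) = 0.34358.
Apparent dip = arctan|0.34358| = 18.96° (true dip is 24.9°, so apparent ≤ true as expected).

18.96°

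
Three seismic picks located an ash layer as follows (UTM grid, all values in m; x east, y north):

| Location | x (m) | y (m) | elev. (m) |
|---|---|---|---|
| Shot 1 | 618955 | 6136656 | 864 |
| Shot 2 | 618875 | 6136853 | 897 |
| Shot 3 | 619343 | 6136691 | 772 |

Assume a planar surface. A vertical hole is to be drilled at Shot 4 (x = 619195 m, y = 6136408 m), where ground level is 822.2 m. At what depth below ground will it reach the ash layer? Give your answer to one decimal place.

33.6 m

Let the plane be z = a·x + b·y + c.
Shot 2−Shot 1: −80a + 197b = 33;  Shot 3−Shot 1: 388a + 35b = −92.
Solving gives a = −0.243311121, b = 0.068706144.
Then c = 864 − a·618955 − b·6136656 = −270163.33.
At (619195, 6136408): z_contact = −150657.03 + 421608.93 − 270163.33 = 788.57 m.
Depth below ground = 822.2 − 788.57 = 33.6 m.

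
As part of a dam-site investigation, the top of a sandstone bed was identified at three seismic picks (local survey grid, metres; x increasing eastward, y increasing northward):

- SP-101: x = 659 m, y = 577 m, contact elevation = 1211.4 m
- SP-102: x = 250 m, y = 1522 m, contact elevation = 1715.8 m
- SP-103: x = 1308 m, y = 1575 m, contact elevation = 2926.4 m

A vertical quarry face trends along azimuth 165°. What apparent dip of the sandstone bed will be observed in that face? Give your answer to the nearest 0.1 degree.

34.6°

Let the plane be z = a·x + b·y + c.
SP-102−SP-101: −409a + 945b = 504.4;  SP-103−SP-101: 649a + 998b = 1715.
Solving gives a = 1.09378, b = 1.00715.
Unit vector along 165° is (sin 165°, cos 165°) = (0.2588, -0.9659).
Slope in that direction = a·(0.2588) + b·(-0.9659) = −0.68974.
Apparent dip = arctan|0.68974| = 34.6° (true dip is 56.1°, so apparent ≤ true as expected).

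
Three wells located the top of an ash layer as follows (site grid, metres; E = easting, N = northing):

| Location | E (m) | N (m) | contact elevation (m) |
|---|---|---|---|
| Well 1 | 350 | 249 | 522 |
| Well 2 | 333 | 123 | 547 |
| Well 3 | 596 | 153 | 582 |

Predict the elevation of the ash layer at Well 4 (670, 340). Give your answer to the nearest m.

Let the plane be z = a·E + b·N + c.
Well 2−Well 1: −17a − 126b = 25;  Well 3−Well 1: 246a − 96b = 60.
Solving gives a = 0.15815, b = −0.21975.
Then c = 522 − a·350 − b·249 = 521.37.
At (670, 340): z = 106.0 − 74.7 + 521.37 = 552.6 m.

553 m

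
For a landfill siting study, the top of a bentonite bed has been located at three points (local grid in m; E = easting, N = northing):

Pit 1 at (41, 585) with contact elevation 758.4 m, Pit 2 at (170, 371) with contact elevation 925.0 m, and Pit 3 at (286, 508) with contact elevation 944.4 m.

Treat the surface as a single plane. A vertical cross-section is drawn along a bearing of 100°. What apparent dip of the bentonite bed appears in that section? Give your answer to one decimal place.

Let the plane be z = a·E + b·N + c.
Pit 2−Pit 1: 129a − 214b = 166.6;  Pit 3−Pit 1: 245a − 77b = 186.
Solving gives a = 0.63477, b = −0.39586.
Unit vector along 100° is (sin 100°, cos 100°) = (0.9848, -0.1736).
Slope in that direction = a·(0.9848) + b·(-0.1736) = 0.69387.
Apparent dip = arctan|0.69387| = 34.8° (true dip is 36.8°, so apparent ≤ true as expected).

34.8°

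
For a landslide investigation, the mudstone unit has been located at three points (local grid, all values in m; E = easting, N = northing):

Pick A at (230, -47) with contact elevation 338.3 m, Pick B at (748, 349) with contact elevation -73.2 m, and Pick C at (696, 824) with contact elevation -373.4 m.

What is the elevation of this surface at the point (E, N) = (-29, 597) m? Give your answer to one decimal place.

-14.6 m

Two edge vectors: Pick A→Pick B = (518, 396, -411.5), Pick A→Pick C = (466, 871, -711.7).
Normal n = (Pick A→Pick B) × (Pick A→Pick C) = (76583.3, 176901.6, 266642).
So ∂z/∂E = −n_x/n_z = −0.28721 and ∂z/∂N = −n_y/n_z = −0.66344.
Intercept c from Pick A: 338.3 + 66.06 − 31.18 = 373.18.
At (-29, 597): z = 8.3 − 396.1 + 373.18 = -14.6 m.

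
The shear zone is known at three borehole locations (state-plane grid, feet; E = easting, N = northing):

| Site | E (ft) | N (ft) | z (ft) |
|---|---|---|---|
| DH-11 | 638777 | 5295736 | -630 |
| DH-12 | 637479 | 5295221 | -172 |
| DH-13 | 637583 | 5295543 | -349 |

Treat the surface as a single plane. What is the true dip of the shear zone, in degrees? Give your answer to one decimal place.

27.6°

Let the plane be z = a·E + b·N + c.
DH-12−DH-11: −1298a − 515b = 458;  DH-13−DH-11: −1194a − 193b = 281.
Solving gives a = −0.15456, b = −0.49977.
Gradient magnitude |∇z| = √(a² + b²) = √(0.02389 + 0.24977) = 0.52312.
True dip = arctan(0.52312) = 27.6°, dipping toward NNE (azimuth ≈ 017°).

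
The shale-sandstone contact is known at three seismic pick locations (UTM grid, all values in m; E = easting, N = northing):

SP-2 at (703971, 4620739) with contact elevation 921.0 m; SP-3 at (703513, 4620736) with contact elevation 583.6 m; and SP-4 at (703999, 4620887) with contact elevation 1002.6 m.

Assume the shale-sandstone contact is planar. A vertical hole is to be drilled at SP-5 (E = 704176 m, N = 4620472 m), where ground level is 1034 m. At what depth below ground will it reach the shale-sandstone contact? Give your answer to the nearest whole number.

Two edge vectors: SP-2→SP-3 = (-458, -3, -337.4), SP-2→SP-4 = (28, 148, 81.6).
Normal n = (SP-2→SP-3) × (SP-2→SP-4) = (49690.4, 27925.6, -67700).
So ∂z/∂E = −n_x/n_z = 0.73397932 and ∂z/∂N = −n_y/n_z = 0.41249040.
Intercept c from SP-2: 921 − 516700.16 − 1906010.47 = −2421789.63.
At (704176, 4620472): z_contact = 516850.6 + 1905900.3 − 2421789.63 = 961.3 m.
Depth below ground = 1034 − 961.3 = 73 m.

73 m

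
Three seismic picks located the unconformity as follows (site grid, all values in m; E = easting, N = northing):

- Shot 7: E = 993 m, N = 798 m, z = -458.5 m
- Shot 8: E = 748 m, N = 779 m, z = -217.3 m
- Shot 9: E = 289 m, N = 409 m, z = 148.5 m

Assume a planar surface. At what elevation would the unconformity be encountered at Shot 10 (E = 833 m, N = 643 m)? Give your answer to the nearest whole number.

-338 m

Let the plane be z = a·E + b·N + c.
Shot 8−Shot 7: −245a − 19b = 241.2;  Shot 9−Shot 7: −704a − 389b = 607.
Solving gives a = −1.00445, b = 0.25742.
Then c = -458.5 − a·993 − b·798 = 333.50.
At (833, 643): z = −836.7 + 165.5 + 333.50 = -337.7 m.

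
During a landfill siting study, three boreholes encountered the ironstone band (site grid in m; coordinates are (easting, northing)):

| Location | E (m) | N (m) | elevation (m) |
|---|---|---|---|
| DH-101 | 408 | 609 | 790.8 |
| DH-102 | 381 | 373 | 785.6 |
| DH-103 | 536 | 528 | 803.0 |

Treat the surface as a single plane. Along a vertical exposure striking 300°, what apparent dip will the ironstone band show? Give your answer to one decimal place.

4.7°

Two edge vectors: DH-101→DH-102 = (-27, -236, -5.2), DH-101→DH-103 = (128, -81, 12.2).
Normal n = (DH-101→DH-102) × (DH-101→DH-103) = (-3300.4, -336.2, 32395).
So ∂z/∂E = −n_x/n_z = 0.10188 and ∂z/∂N = −n_y/n_z = 0.01038.
Unit vector along 300° is (sin 300°, cos 300°) = (-0.8660, 0.5000).
Slope in that direction = a·(-0.8660) + b·(0.5000) = −0.08304.
Apparent dip = arctan|0.08304| = 4.7° (true dip is 5.8°, so apparent ≤ true as expected).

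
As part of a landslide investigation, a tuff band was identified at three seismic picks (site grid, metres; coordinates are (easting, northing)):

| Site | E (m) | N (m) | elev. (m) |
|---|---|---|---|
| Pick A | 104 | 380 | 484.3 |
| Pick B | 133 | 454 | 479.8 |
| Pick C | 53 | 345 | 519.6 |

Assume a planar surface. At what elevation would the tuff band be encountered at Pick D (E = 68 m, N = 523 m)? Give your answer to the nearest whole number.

Two edge vectors: Pick A→Pick B = (29, 74, -4.5), Pick A→Pick C = (-51, -35, 35.3).
Normal n = (Pick A→Pick B) × (Pick A→Pick C) = (2454.7, -794.2, 2759).
So ∂z/∂E = −n_x/n_z = −0.88971 and ∂z/∂N = −n_y/n_z = 0.28786.
Intercept c from Pick A: 484.3 + 92.53 − 109.39 = 467.44.
At (68, 523): z = −60.5 + 150.5 + 467.44 = 557.5 m.

557 m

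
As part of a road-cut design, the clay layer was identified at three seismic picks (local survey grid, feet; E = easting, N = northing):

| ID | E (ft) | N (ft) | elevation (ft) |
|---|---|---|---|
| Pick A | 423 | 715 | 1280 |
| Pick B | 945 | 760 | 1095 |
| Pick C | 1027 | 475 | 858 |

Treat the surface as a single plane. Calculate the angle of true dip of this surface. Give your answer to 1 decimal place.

Let the plane be z = a·E + b·N + c.
Pick B−Pick A: 522a + 45b = −185;  Pick C−Pick A: 604a − 240b = −422.
Solving gives a = −0.41578, b = 0.71195.
Gradient magnitude |∇z| = √(a² + b²) = √(0.17287 + 0.50687) = 0.82447.
True dip = arctan(0.82447) = 39.5°, dipping toward SSE (azimuth ≈ 150°).

39.5°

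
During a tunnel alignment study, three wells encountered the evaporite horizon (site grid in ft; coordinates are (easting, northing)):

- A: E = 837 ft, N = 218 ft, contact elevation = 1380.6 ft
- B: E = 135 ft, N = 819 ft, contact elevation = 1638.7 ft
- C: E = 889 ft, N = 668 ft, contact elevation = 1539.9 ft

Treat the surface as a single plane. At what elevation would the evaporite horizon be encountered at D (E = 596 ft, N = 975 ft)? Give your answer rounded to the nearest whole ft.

1668 ft

Let the plane be z = a·E + b·N + c.
B−A: −702a + 601b = 258.1;  C−A: 52a + 450b = 159.3.
Solving gives a = −0.05878, b = 0.36079.
Then c = 1380.6 − a·837 − b·218 = 1351.15.
At (596, 975): z = −35.0 + 351.8 + 1351.15 = 1667.9 ft.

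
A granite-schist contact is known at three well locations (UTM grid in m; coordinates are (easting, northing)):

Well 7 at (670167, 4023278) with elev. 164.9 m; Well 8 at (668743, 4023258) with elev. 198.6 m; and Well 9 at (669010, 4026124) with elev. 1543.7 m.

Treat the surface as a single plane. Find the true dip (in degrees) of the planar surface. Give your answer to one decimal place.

25.3°

Let the plane be z = a·E + b·N + c.
Well 8−Well 7: −1424a − 20b = 33.7;  Well 9−Well 7: −1157a + 2846b = 1378.8.
Solving gives a = −0.03030, b = 0.47215.
Gradient magnitude |∇z| = √(a² + b²) = √(0.00092 + 0.22293) = 0.47312.
True dip = arctan(0.47312) = 25.3°, dipping toward S (azimuth ≈ 176°).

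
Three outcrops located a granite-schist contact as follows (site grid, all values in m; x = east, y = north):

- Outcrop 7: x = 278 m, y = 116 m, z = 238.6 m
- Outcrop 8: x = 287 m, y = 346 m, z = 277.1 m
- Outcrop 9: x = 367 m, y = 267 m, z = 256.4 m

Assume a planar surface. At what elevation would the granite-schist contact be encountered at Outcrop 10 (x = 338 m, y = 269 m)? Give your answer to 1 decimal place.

259.4 m

Let the plane be z = a·x + b·y + c.
Outcrop 8−Outcrop 7: 9a + 230b = 38.5;  Outcrop 9−Outcrop 7: 89a + 151b = 17.8.
Solving gives a = −0.08997, b = 0.17091.
Then c = 238.6 − a·278 − b·116 = 243.79.
At (338, 269): z = −30.4 + 46.0 + 243.79 = 259.4 m.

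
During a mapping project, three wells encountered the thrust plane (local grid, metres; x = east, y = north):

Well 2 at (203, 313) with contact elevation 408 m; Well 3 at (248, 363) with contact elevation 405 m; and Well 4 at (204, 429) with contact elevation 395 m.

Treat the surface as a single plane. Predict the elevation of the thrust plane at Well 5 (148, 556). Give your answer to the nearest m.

377 m

Let the plane be z = a·x + b·y + c.
Well 3−Well 2: 45a + 50b = −3;  Well 4−Well 2: 1a + 116b = −13.
Solving gives a = 0.05841, b = −0.11257.
Then c = 408 − a·203 − b·313 = 431.38.
At (148, 556): z = 8.6 − 62.6 + 431.38 = 377.4 m.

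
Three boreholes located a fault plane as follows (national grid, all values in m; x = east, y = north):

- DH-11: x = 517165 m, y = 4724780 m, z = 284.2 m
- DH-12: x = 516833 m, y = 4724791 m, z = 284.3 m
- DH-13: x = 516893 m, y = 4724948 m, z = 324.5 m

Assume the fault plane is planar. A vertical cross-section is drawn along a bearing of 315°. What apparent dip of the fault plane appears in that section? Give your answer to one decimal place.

9.8°

Two edge vectors: DH-11→DH-12 = (-332, 11, 0.1), DH-11→DH-13 = (-272, 168, 40.3).
Normal n = (DH-11→DH-12) × (DH-11→DH-13) = (426.5, 13352.4, -52784).
So ∂z/∂x = −n_x/n_z = 0.00808 and ∂z/∂y = −n_y/n_z = 0.25296.
Unit vector along 315° is (sin 315°, cos 315°) = (-0.7071, 0.7071).
Slope in that direction = a·(-0.7071) + b·(0.7071) = 0.17316.
Apparent dip = arctan|0.17316| = 9.8° (true dip is 14.2°, so apparent ≤ true as expected).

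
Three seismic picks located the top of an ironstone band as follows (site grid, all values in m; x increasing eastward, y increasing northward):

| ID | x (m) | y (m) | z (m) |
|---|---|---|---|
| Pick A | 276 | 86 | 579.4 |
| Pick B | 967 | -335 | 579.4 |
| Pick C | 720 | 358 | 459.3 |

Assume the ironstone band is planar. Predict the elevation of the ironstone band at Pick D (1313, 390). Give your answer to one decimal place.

Let the plane be z = a·x + b·y + c.
Pick B−Pick A: 691a − 421b = 0;  Pick C−Pick A: 444a + 272b = −120.1.
Solving gives a = −0.134877, b = −0.221377.
Then c = 579.4 − a·276 − b·86 = 635.66.
At (1313, 390): z = −177.1 − 86.3 + 635.66 = 372.2 m.

372.2 m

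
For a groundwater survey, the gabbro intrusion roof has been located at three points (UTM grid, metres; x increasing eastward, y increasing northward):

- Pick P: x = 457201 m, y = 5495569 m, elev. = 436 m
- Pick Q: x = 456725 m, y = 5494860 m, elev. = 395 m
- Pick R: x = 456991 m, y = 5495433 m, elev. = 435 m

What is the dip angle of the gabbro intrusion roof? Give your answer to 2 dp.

6.43°

Two edge vectors: Pick P→Pick Q = (-476, -709, -41), Pick P→Pick R = (-210, -136, -1).
Normal n = (Pick P→Pick Q) × (Pick P→Pick R) = (-4867, 8134, -84154).
So ∂z/∂x = −n_x/n_z = −0.05783 and ∂z/∂y = −n_y/n_z = 0.09666.
Gradient magnitude |∇z| = √(a² + b²) = √(0.00334 + 0.00934) = 0.11264.
True dip = arctan(0.11264) = 6.43°, dipping toward SSE (azimuth ≈ 149°).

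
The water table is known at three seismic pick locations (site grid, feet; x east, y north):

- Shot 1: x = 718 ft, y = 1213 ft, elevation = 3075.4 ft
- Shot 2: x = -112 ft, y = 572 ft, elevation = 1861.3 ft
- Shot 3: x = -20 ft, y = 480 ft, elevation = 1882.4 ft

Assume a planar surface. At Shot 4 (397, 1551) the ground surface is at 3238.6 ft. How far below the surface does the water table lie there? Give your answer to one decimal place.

225.0 ft

Let the plane be z = a·x + b·y + c.
Shot 2−Shot 1: −830a − 641b = −1214.1;  Shot 3−Shot 1: −738a − 733b = −1193.
Solving gives a = 0.925297, b = 0.695949.
Then c = 3075.4 − a·718 − b·1213 = 1566.85.
At (397, 1551): z_contact = 367.34 + 1079.42 + 1566.85 = 3013.61 ft.
Depth below ground = 3238.6 − 3013.61 = 225.0 ft.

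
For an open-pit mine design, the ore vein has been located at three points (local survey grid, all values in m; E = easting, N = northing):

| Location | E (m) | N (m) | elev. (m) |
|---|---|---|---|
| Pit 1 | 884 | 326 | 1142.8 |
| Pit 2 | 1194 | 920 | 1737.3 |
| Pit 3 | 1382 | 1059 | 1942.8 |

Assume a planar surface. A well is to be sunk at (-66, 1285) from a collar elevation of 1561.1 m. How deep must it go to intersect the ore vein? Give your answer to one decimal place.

Let the plane be z = a·E + b·N + c.
Pit 2−Pit 1: 310a + 594b = 594.5;  Pit 3−Pit 1: 498a + 733b = 800.
Solving gives a = 0.574954, b = 0.700782.
Then c = 1142.8 − a·884 − b·326 = 406.09.
At (-66, 1285): z_contact = −37.95 + 900.50 + 406.09 = 1268.64 m.
Depth below ground = 1561.1 − 1268.64 = 292.5 m.

292.5 m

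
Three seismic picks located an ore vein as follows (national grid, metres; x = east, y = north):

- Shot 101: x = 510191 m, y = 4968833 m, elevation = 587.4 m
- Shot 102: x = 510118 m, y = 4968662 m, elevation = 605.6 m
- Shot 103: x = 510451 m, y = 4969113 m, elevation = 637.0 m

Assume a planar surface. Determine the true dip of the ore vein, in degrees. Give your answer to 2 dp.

33.57°

Two edge vectors: Shot 101→Shot 102 = (-73, -171, 18.2), Shot 101→Shot 103 = (260, 280, 49.6).
Normal n = (Shot 101→Shot 102) × (Shot 101→Shot 103) = (-13577.6, 8352.8, 24020).
So ∂z/∂x = −n_x/n_z = 0.56526 and ∂z/∂y = −n_y/n_z = −0.34774.
Gradient magnitude |∇z| = √(a² + b²) = √(0.31952 + 0.12093) = 0.66366.
True dip = arctan(0.66366) = 33.57°, dipping toward WNW (azimuth ≈ 302°).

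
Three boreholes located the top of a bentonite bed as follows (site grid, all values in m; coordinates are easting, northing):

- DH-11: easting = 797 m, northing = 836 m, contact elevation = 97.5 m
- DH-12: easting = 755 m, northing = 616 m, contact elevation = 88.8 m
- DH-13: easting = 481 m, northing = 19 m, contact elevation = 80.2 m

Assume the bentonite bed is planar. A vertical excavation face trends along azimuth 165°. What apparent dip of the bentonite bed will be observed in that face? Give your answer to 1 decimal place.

4.6°

Two edge vectors: DH-11→DH-12 = (-42, -220, -8.7), DH-11→DH-13 = (-316, -817, -17.3).
Normal n = (DH-11→DH-12) × (DH-11→DH-13) = (-3301.9, 2022.6, -35206).
So ∂z/∂easting = −n_x/n_z = −0.09379 and ∂z/∂northing = −n_y/n_z = 0.05745.
Unit vector along 165° is (sin 165°, cos 165°) = (0.2588, -0.9659).
Slope in that direction = a·(0.2588) + b·(-0.9659) = −0.07977.
Apparent dip = arctan|0.07977| = 4.6° (true dip is 6.3°, so apparent ≤ true as expected).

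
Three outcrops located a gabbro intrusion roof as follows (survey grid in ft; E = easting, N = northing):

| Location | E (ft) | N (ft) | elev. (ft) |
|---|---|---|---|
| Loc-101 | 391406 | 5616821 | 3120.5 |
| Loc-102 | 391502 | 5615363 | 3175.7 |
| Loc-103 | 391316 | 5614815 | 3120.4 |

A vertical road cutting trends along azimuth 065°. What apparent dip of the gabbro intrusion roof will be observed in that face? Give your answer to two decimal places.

16.90°

Two edge vectors: Loc-101→Loc-102 = (96, -1458, 55.2), Loc-101→Loc-103 = (-90, -2006, -0.1).
Normal n = (Loc-101→Loc-102) × (Loc-101→Loc-103) = (110877, -4958.4, -323796).
So ∂z/∂E = −n_x/n_z = 0.34243 and ∂z/∂N = −n_y/n_z = −0.01531.
Unit vector along 065° is (sin 65°, cos 65°) = (0.9063, 0.4226).
Slope in that direction = a·(0.9063) + b·(0.4226) = 0.30387.
Apparent dip = arctan|0.30387| = 16.90° (true dip is 18.9°, so apparent ≤ true as expected).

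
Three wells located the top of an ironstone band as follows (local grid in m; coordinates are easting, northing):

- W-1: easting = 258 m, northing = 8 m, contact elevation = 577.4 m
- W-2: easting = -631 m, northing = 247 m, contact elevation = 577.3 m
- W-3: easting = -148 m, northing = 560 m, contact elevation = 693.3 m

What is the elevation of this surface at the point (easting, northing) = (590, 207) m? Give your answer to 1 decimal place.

652.9 m

Let the plane be z = a·easting + b·northing + c.
W-2−W-1: −889a + 239b = −0.1;  W-3−W-1: −406a + 552b = 115.9.
Solving gives a = 0.07050, b = 0.26182.
Then c = 577.4 − a·258 − b·8 = 557.12.
At (590, 207): z = 41.6 + 54.2 + 557.12 = 652.9 m.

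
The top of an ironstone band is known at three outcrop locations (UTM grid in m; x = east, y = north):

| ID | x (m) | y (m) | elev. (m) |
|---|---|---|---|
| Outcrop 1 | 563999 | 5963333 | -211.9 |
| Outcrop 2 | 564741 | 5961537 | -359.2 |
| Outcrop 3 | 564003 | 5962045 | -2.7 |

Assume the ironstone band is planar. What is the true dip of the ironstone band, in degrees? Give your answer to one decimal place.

31.7°

Two edge vectors: Outcrop 1→Outcrop 2 = (742, -1796, -147.3), Outcrop 1→Outcrop 3 = (4, -1288, 209.2).
Normal n = (Outcrop 1→Outcrop 2) × (Outcrop 1→Outcrop 3) = (-565445.6, -155815.6, -948512).
So ∂z/∂x = −n_x/n_z = −0.59614 and ∂z/∂y = −n_y/n_z = −0.16427.
Gradient magnitude |∇z| = √(a² + b²) = √(0.35538 + 0.02699) = 0.61836.
True dip = arctan(0.61836) = 31.7°, dipping toward ENE (azimuth ≈ 075°).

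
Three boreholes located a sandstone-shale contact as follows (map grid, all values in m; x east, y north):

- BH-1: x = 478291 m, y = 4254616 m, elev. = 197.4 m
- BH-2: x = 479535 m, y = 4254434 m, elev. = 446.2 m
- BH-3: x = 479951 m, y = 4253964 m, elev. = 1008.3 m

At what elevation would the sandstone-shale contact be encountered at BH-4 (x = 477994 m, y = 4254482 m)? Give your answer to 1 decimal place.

345.7 m

Let the plane be z = a·x + b·y + c.
BH-2−BH-1: 1244a − 182b = 248.8;  BH-3−BH-1: 1660a − 652b = 810.9.
Solving gives a = 0.028751906, b = −1.170508951.
Then c = 197.4 − a·478291 − b·4254616 = 4966511.74.
At (477994, 4254482): z = 13743.2 − 4979909.3 + 4966511.74 = 345.7 m.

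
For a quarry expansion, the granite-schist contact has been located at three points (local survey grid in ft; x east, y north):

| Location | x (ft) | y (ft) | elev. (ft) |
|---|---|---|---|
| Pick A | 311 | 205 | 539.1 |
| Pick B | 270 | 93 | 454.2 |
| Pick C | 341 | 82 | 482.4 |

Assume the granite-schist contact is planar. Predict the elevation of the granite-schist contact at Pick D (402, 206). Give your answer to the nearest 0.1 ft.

Two edge vectors: Pick A→Pick B = (-41, -112, -84.9), Pick A→Pick C = (30, -123, -56.7).
Normal n = (Pick A→Pick B) × (Pick A→Pick C) = (-4092.3, -4871.7, 8403).
So ∂z/∂x = −n_x/n_z = 0.48700 and ∂z/∂y = −n_y/n_z = 0.57976.
Intercept c from Pick A: 539.1 − 151.46 − 118.85 = 268.79.
At (402, 206): z = 195.8 + 119.4 + 268.79 = 584.0 ft.

584.0 ft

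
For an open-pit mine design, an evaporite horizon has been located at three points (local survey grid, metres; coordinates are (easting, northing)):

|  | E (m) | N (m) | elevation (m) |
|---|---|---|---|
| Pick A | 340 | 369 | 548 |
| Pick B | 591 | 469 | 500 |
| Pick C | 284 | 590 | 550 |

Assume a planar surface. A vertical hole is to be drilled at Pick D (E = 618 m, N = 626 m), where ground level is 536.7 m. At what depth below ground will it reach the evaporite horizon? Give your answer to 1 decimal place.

47.1 m

Let the plane be z = a·E + b·N + c.
Pick B−Pick A: 251a + 100b = −48;  Pick C−Pick A: −56a + 221b = 2.
Solving gives a = −0.17697, b = −0.03579.
Then c = 548 − a·340 − b·369 = 621.38.
At (618, 626): z_contact = −109.37 − 22.41 + 621.38 = 489.60 m.
Depth below ground = 536.7 − 489.60 = 47.1 m.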